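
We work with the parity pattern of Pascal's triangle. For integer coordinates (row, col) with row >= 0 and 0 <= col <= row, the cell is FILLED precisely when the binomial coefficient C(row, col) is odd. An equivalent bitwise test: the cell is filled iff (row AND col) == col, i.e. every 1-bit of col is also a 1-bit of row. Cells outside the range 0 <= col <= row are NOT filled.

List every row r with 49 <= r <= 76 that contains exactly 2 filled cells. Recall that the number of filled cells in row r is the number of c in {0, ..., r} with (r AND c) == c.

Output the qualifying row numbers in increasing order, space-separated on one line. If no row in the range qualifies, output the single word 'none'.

Row r has 2^popcount(r) filled cells, so we need popcount(r) = log2(2) = 1.
Scan r = 49..76 and keep those with exactly 1 one-bits:
r=49=110001 popcount=3 -> skip
r=50=110010 popcount=3 -> skip
r=51=110011 popcount=4 -> skip
r=52=110100 popcount=3 -> skip
r=53=110101 popcount=4 -> skip
r=54=110110 popcount=4 -> skip
r=55=110111 popcount=5 -> skip
r=56=111000 popcount=3 -> skip
r=57=111001 popcount=4 -> skip
r=58=111010 popcount=4 -> skip
r=59=111011 popcount=5 -> skip
r=60=111100 popcount=4 -> skip
r=61=111101 popcount=5 -> skip
r=62=111110 popcount=5 -> skip
r=63=111111 popcount=6 -> skip
r=64=1000000 popcount=1 -> KEEP
r=65=1000001 popcount=2 -> skip
r=66=1000010 popcount=2 -> skip
r=67=1000011 popcount=3 -> skip
r=68=1000100 popcount=2 -> skip
r=69=1000101 popcount=3 -> skip
r=70=1000110 popcount=3 -> skip
r=71=1000111 popcount=4 -> skip
r=72=1001000 popcount=2 -> skip
r=73=1001001 popcount=3 -> skip
r=74=1001010 popcount=3 -> skip
r=75=1001011 popcount=4 -> skip
r=76=1001100 popcount=3 -> skip
Kept rows: 64

Answer: 64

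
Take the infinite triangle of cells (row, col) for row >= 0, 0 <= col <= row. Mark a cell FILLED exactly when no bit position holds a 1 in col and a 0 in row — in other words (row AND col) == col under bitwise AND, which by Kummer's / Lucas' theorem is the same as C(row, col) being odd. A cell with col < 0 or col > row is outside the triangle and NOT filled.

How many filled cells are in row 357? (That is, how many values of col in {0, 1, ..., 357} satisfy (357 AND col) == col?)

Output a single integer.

Answer: 32

Derivation:
357 in binary = 101100101
popcount(357) = number of 1-bits in 101100101 = 5
A col c satisfies (357 AND c) == c iff every set bit of c is also set in 357; each of the 5 set bits of 357 can independently be on or off in c.
count = 2^5 = 32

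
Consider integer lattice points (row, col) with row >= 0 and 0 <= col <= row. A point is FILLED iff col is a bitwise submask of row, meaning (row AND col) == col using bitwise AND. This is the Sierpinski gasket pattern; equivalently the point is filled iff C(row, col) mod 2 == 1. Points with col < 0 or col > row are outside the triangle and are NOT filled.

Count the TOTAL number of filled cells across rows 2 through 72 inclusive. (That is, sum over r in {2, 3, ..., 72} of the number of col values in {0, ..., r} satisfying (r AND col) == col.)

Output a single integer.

Answer: 784

Derivation:
r2=10 pc1: +2 =2
r3=11 pc2: +4 =6
r4=100 pc1: +2 =8
r5=101 pc2: +4 =12
r6=110 pc2: +4 =16
r7=111 pc3: +8 =24
r8=1000 pc1: +2 =26
r9=1001 pc2: +4 =30
r10=1010 pc2: +4 =34
r11=1011 pc3: +8 =42
r12=1100 pc2: +4 =46
r13=1101 pc3: +8 =54
r14=1110 pc3: +8 =62
r15=1111 pc4: +16 =78
r16=10000 pc1: +2 =80
r17=10001 pc2: +4 =84
r18=10010 pc2: +4 =88
r19=10011 pc3: +8 =96
r20=10100 pc2: +4 =100
r21=10101 pc3: +8 =108
r22=10110 pc3: +8 =116
r23=10111 pc4: +16 =132
r24=11000 pc2: +4 =136
r25=11001 pc3: +8 =144
r26=11010 pc3: +8 =152
r27=11011 pc4: +16 =168
r28=11100 pc3: +8 =176
r29=11101 pc4: +16 =192
r30=11110 pc4: +16 =208
r31=11111 pc5: +32 =240
r32=100000 pc1: +2 =242
r33=100001 pc2: +4 =246
r34=100010 pc2: +4 =250
r35=100011 pc3: +8 =258
r36=100100 pc2: +4 =262
r37=100101 pc3: +8 =270
r38=100110 pc3: +8 =278
r39=100111 pc4: +16 =294
r40=101000 pc2: +4 =298
r41=101001 pc3: +8 =306
r42=101010 pc3: +8 =314
r43=101011 pc4: +16 =330
r44=101100 pc3: +8 =338
r45=101101 pc4: +16 =354
r46=101110 pc4: +16 =370
r47=101111 pc5: +32 =402
r48=110000 pc2: +4 =406
r49=110001 pc3: +8 =414
r50=110010 pc3: +8 =422
r51=110011 pc4: +16 =438
r52=110100 pc3: +8 =446
r53=110101 pc4: +16 =462
r54=110110 pc4: +16 =478
r55=110111 pc5: +32 =510
r56=111000 pc3: +8 =518
r57=111001 pc4: +16 =534
r58=111010 pc4: +16 =550
r59=111011 pc5: +32 =582
r60=111100 pc4: +16 =598
r61=111101 pc5: +32 =630
r62=111110 pc5: +32 =662
r63=111111 pc6: +64 =726
r64=1000000 pc1: +2 =728
r65=1000001 pc2: +4 =732
r66=1000010 pc2: +4 =736
r67=1000011 pc3: +8 =744
r68=1000100 pc2: +4 =748
r69=1000101 pc3: +8 =756
r70=1000110 pc3: +8 =764
r71=1000111 pc4: +16 =780
r72=1001000 pc2: +4 =784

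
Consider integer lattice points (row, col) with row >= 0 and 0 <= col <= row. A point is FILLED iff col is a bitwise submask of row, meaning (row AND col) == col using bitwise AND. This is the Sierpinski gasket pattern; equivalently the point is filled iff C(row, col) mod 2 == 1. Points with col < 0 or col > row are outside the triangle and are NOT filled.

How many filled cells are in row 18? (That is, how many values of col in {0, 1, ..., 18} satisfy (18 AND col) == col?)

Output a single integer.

18 in binary = 10010
popcount(18) = number of 1-bits in 10010 = 2
A col c satisfies (18 AND c) == c iff every set bit of c is also set in 18; each of the 2 set bits of 18 can independently be on or off in c.
count = 2^2 = 4

Answer: 4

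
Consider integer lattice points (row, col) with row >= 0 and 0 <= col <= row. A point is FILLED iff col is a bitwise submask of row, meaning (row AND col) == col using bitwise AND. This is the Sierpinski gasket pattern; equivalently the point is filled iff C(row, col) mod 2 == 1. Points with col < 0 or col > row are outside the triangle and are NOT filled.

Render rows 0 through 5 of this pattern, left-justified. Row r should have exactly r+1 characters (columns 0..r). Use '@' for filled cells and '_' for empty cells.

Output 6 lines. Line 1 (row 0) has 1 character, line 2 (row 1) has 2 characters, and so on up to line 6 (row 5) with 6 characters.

Answer: @
@@
@_@
@@@@
@___@
@@__@@

Derivation:
r0=0: @
r1=1: @@
r2=10: @_@
r3=11: @@@@
r4=100: @___@
r5=101: @@__@@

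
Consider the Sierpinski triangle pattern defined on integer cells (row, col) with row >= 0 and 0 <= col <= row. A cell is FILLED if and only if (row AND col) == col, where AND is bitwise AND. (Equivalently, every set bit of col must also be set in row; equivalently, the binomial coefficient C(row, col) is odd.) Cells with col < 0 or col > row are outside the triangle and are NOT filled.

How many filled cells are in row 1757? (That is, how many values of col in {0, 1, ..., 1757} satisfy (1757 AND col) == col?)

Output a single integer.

Answer: 256

Derivation:
1757 in binary = 11011011101
popcount(1757) = number of 1-bits in 11011011101 = 8
A col c satisfies (1757 AND c) == c iff every set bit of c is also set in 1757; each of the 8 set bits of 1757 can independently be on or off in c.
count = 2^8 = 256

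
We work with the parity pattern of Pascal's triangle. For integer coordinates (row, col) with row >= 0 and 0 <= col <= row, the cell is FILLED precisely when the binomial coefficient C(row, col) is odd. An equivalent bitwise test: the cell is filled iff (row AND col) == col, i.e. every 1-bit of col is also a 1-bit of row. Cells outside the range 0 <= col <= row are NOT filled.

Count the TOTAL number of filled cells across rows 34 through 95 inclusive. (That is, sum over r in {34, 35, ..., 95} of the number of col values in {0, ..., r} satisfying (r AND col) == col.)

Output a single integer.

Answer: 966

Derivation:
r34=100010 pc2: +4 =4
r35=100011 pc3: +8 =12
r36=100100 pc2: +4 =16
r37=100101 pc3: +8 =24
r38=100110 pc3: +8 =32
r39=100111 pc4: +16 =48
r40=101000 pc2: +4 =52
r41=101001 pc3: +8 =60
r42=101010 pc3: +8 =68
r43=101011 pc4: +16 =84
r44=101100 pc3: +8 =92
r45=101101 pc4: +16 =108
r46=101110 pc4: +16 =124
r47=101111 pc5: +32 =156
r48=110000 pc2: +4 =160
r49=110001 pc3: +8 =168
r50=110010 pc3: +8 =176
r51=110011 pc4: +16 =192
r52=110100 pc3: +8 =200
r53=110101 pc4: +16 =216
r54=110110 pc4: +16 =232
r55=110111 pc5: +32 =264
r56=111000 pc3: +8 =272
r57=111001 pc4: +16 =288
r58=111010 pc4: +16 =304
r59=111011 pc5: +32 =336
r60=111100 pc4: +16 =352
r61=111101 pc5: +32 =384
r62=111110 pc5: +32 =416
r63=111111 pc6: +64 =480
r64=1000000 pc1: +2 =482
r65=1000001 pc2: +4 =486
r66=1000010 pc2: +4 =490
r67=1000011 pc3: +8 =498
r68=1000100 pc2: +4 =502
r69=1000101 pc3: +8 =510
r70=1000110 pc3: +8 =518
r71=1000111 pc4: +16 =534
r72=1001000 pc2: +4 =538
r73=1001001 pc3: +8 =546
r74=1001010 pc3: +8 =554
r75=1001011 pc4: +16 =570
r76=1001100 pc3: +8 =578
r77=1001101 pc4: +16 =594
r78=1001110 pc4: +16 =610
r79=1001111 pc5: +32 =642
r80=1010000 pc2: +4 =646
r81=1010001 pc3: +8 =654
r82=1010010 pc3: +8 =662
r83=1010011 pc4: +16 =678
r84=1010100 pc3: +8 =686
r85=1010101 pc4: +16 =702
r86=1010110 pc4: +16 =718
r87=1010111 pc5: +32 =750
r88=1011000 pc3: +8 =758
r89=1011001 pc4: +16 =774
r90=1011010 pc4: +16 =790
r91=1011011 pc5: +32 =822
r92=1011100 pc4: +16 =838
r93=1011101 pc5: +32 =870
r94=1011110 pc5: +32 =902
r95=1011111 pc6: +64 =966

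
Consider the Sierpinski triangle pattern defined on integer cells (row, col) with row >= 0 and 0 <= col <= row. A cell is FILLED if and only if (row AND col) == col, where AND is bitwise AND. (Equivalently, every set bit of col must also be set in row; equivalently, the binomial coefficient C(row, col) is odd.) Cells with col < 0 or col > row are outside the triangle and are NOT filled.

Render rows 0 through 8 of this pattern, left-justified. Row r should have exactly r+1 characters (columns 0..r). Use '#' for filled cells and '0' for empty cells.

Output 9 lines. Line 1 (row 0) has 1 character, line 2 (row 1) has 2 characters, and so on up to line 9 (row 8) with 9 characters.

r0=0: #
r1=1: ##
r2=10: #0#
r3=11: ####
r4=100: #000#
r5=101: ##00##
r6=110: #0#0#0#
r7=111: ########
r8=1000: #0000000#

Answer: #
##
#0#
####
#000#
##00##
#0#0#0#
########
#0000000#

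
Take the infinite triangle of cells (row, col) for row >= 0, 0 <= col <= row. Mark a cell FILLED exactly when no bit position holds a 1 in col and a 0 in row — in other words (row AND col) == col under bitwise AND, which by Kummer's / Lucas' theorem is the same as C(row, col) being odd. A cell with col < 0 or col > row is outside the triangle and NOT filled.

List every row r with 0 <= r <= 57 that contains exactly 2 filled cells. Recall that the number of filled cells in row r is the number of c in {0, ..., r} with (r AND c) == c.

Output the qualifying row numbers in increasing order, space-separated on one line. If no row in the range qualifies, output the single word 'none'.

Answer: 1 2 4 8 16 32

Derivation:
Row r has 2^popcount(r) filled cells, so we need popcount(r) = log2(2) = 1.
Scan r = 0..57 and keep those with exactly 1 one-bits:
r=0=0 popcount=0 -> skip
r=1=1 popcount=1 -> KEEP
r=2=10 popcount=1 -> KEEP
r=3=11 popcount=2 -> skip
r=4=100 popcount=1 -> KEEP
r=5=101 popcount=2 -> skip
r=6=110 popcount=2 -> skip
r=7=111 popcount=3 -> skip
r=8=1000 popcount=1 -> KEEP
r=9=1001 popcount=2 -> skip
r=10=1010 popcount=2 -> skip
r=11=1011 popcount=3 -> skip
r=12=1100 popcount=2 -> skip
r=13=1101 popcount=3 -> skip
r=14=1110 popcount=3 -> skip
r=15=1111 popcount=4 -> skip
r=16=10000 popcount=1 -> KEEP
r=17=10001 popcount=2 -> skip
r=18=10010 popcount=2 -> skip
r=19=10011 popcount=3 -> skip
r=20=10100 popcount=2 -> skip
r=21=10101 popcount=3 -> skip
r=22=10110 popcount=3 -> skip
r=23=10111 popcount=4 -> skip
r=24=11000 popcount=2 -> skip
r=25=11001 popcount=3 -> skip
r=26=11010 popcount=3 -> skip
r=27=11011 popcount=4 -> skip
r=28=11100 popcount=3 -> skip
r=29=11101 popcount=4 -> skip
r=30=11110 popcount=4 -> skip
r=31=11111 popcount=5 -> skip
r=32=100000 popcount=1 -> KEEP
r=33=100001 popcount=2 -> skip
r=34=100010 popcount=2 -> skip
r=35=100011 popcount=3 -> skip
r=36=100100 popcount=2 -> skip
r=37=100101 popcount=3 -> skip
r=38=100110 popcount=3 -> skip
r=39=100111 popcount=4 -> skip
r=40=101000 popcount=2 -> skip
r=41=101001 popcount=3 -> skip
r=42=101010 popcount=3 -> skip
r=43=101011 popcount=4 -> skip
r=44=101100 popcount=3 -> skip
r=45=101101 popcount=4 -> skip
r=46=101110 popcount=4 -> skip
r=47=101111 popcount=5 -> skip
r=48=110000 popcount=2 -> skip
r=49=110001 popcount=3 -> skip
r=50=110010 popcount=3 -> skip
r=51=110011 popcount=4 -> skip
r=52=110100 popcount=3 -> skip
r=53=110101 popcount=4 -> skip
r=54=110110 popcount=4 -> skip
r=55=110111 popcount=5 -> skip
r=56=111000 popcount=3 -> skip
r=57=111001 popcount=4 -> skip
Kept rows: 1 2 4 8 16 32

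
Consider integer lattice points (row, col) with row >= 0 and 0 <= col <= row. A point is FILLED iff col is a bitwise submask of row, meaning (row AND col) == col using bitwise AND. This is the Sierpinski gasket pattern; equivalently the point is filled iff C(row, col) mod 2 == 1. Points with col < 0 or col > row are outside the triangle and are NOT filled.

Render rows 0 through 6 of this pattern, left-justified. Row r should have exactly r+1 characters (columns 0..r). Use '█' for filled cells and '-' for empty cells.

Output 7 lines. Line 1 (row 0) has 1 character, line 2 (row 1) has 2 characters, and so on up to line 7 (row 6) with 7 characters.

r0=0: █
r1=1: ██
r2=10: █-█
r3=11: ████
r4=100: █---█
r5=101: ██--██
r6=110: █-█-█-█

Answer: █
██
█-█
████
█---█
██--██
█-█-█-█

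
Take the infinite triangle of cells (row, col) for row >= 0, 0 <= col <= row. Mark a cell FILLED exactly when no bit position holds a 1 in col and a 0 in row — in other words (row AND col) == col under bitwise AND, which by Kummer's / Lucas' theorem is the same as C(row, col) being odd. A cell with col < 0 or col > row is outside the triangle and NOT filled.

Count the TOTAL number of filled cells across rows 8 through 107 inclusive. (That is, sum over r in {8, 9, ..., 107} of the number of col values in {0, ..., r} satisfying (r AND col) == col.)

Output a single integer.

Answer: 1368

Derivation:
r8=1000 pc1: +2 =2
r9=1001 pc2: +4 =6
r10=1010 pc2: +4 =10
r11=1011 pc3: +8 =18
r12=1100 pc2: +4 =22
r13=1101 pc3: +8 =30
r14=1110 pc3: +8 =38
r15=1111 pc4: +16 =54
r16=10000 pc1: +2 =56
r17=10001 pc2: +4 =60
r18=10010 pc2: +4 =64
r19=10011 pc3: +8 =72
r20=10100 pc2: +4 =76
r21=10101 pc3: +8 =84
r22=10110 pc3: +8 =92
r23=10111 pc4: +16 =108
r24=11000 pc2: +4 =112
r25=11001 pc3: +8 =120
r26=11010 pc3: +8 =128
r27=11011 pc4: +16 =144
r28=11100 pc3: +8 =152
r29=11101 pc4: +16 =168
r30=11110 pc4: +16 =184
r31=11111 pc5: +32 =216
r32=100000 pc1: +2 =218
r33=100001 pc2: +4 =222
r34=100010 pc2: +4 =226
r35=100011 pc3: +8 =234
r36=100100 pc2: +4 =238
r37=100101 pc3: +8 =246
r38=100110 pc3: +8 =254
r39=100111 pc4: +16 =270
r40=101000 pc2: +4 =274
r41=101001 pc3: +8 =282
r42=101010 pc3: +8 =290
r43=101011 pc4: +16 =306
r44=101100 pc3: +8 =314
r45=101101 pc4: +16 =330
r46=101110 pc4: +16 =346
r47=101111 pc5: +32 =378
r48=110000 pc2: +4 =382
r49=110001 pc3: +8 =390
r50=110010 pc3: +8 =398
r51=110011 pc4: +16 =414
r52=110100 pc3: +8 =422
r53=110101 pc4: +16 =438
r54=110110 pc4: +16 =454
r55=110111 pc5: +32 =486
r56=111000 pc3: +8 =494
r57=111001 pc4: +16 =510
r58=111010 pc4: +16 =526
r59=111011 pc5: +32 =558
r60=111100 pc4: +16 =574
r61=111101 pc5: +32 =606
r62=111110 pc5: +32 =638
r63=111111 pc6: +64 =702
r64=1000000 pc1: +2 =704
r65=1000001 pc2: +4 =708
r66=1000010 pc2: +4 =712
r67=1000011 pc3: +8 =720
r68=1000100 pc2: +4 =724
r69=1000101 pc3: +8 =732
r70=1000110 pc3: +8 =740
r71=1000111 pc4: +16 =756
r72=1001000 pc2: +4 =760
r73=1001001 pc3: +8 =768
r74=1001010 pc3: +8 =776
r75=1001011 pc4: +16 =792
r76=1001100 pc3: +8 =800
r77=1001101 pc4: +16 =816
r78=1001110 pc4: +16 =832
r79=1001111 pc5: +32 =864
r80=1010000 pc2: +4 =868
r81=1010001 pc3: +8 =876
r82=1010010 pc3: +8 =884
r83=1010011 pc4: +16 =900
r84=1010100 pc3: +8 =908
r85=1010101 pc4: +16 =924
r86=1010110 pc4: +16 =940
r87=1010111 pc5: +32 =972
r88=1011000 pc3: +8 =980
r89=1011001 pc4: +16 =996
r90=1011010 pc4: +16 =1012
r91=1011011 pc5: +32 =1044
r92=1011100 pc4: +16 =1060
r93=1011101 pc5: +32 =1092
r94=1011110 pc5: +32 =1124
r95=1011111 pc6: +64 =1188
r96=1100000 pc2: +4 =1192
r97=1100001 pc3: +8 =1200
r98=1100010 pc3: +8 =1208
r99=1100011 pc4: +16 =1224
r100=1100100 pc3: +8 =1232
r101=1100101 pc4: +16 =1248
r102=1100110 pc4: +16 =1264
r103=1100111 pc5: +32 =1296
r104=1101000 pc3: +8 =1304
r105=1101001 pc4: +16 =1320
r106=1101010 pc4: +16 =1336
r107=1101011 pc5: +32 =1368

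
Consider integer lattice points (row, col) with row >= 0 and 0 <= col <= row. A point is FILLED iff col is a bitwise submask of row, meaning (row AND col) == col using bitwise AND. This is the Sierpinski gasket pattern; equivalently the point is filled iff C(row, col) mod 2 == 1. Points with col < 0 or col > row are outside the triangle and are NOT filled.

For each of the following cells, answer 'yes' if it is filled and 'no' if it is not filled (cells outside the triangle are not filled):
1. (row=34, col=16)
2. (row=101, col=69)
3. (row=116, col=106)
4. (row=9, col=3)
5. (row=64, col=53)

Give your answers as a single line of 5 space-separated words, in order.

(34,16): row=0b100010, col=0b10000, row AND col = 0b0 = 0; 0 != 16 -> empty
(101,69): row=0b1100101, col=0b1000101, row AND col = 0b1000101 = 69; 69 == 69 -> filled
(116,106): row=0b1110100, col=0b1101010, row AND col = 0b1100000 = 96; 96 != 106 -> empty
(9,3): row=0b1001, col=0b11, row AND col = 0b1 = 1; 1 != 3 -> empty
(64,53): row=0b1000000, col=0b110101, row AND col = 0b0 = 0; 0 != 53 -> empty

Answer: no yes no no no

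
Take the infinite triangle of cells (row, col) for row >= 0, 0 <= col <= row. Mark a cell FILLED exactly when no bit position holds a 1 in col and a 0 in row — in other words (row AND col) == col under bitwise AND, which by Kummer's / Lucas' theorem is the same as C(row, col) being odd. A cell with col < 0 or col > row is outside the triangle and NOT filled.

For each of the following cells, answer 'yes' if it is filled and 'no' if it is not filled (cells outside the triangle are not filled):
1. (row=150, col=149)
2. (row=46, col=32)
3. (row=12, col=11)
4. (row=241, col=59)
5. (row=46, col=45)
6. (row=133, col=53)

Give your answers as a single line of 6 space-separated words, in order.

Answer: no yes no no no no

Derivation:
(150,149): row=0b10010110, col=0b10010101, row AND col = 0b10010100 = 148; 148 != 149 -> empty
(46,32): row=0b101110, col=0b100000, row AND col = 0b100000 = 32; 32 == 32 -> filled
(12,11): row=0b1100, col=0b1011, row AND col = 0b1000 = 8; 8 != 11 -> empty
(241,59): row=0b11110001, col=0b111011, row AND col = 0b110001 = 49; 49 != 59 -> empty
(46,45): row=0b101110, col=0b101101, row AND col = 0b101100 = 44; 44 != 45 -> empty
(133,53): row=0b10000101, col=0b110101, row AND col = 0b101 = 5; 5 != 53 -> empty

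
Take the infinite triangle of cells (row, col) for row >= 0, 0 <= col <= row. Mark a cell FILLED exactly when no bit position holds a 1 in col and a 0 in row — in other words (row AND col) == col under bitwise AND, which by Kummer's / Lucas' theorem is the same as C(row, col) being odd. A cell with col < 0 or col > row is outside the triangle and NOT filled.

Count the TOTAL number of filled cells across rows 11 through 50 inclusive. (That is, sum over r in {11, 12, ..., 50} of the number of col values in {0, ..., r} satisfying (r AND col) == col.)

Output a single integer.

Answer: 388

Derivation:
r11=1011 pc3: +8 =8
r12=1100 pc2: +4 =12
r13=1101 pc3: +8 =20
r14=1110 pc3: +8 =28
r15=1111 pc4: +16 =44
r16=10000 pc1: +2 =46
r17=10001 pc2: +4 =50
r18=10010 pc2: +4 =54
r19=10011 pc3: +8 =62
r20=10100 pc2: +4 =66
r21=10101 pc3: +8 =74
r22=10110 pc3: +8 =82
r23=10111 pc4: +16 =98
r24=11000 pc2: +4 =102
r25=11001 pc3: +8 =110
r26=11010 pc3: +8 =118
r27=11011 pc4: +16 =134
r28=11100 pc3: +8 =142
r29=11101 pc4: +16 =158
r30=11110 pc4: +16 =174
r31=11111 pc5: +32 =206
r32=100000 pc1: +2 =208
r33=100001 pc2: +4 =212
r34=100010 pc2: +4 =216
r35=100011 pc3: +8 =224
r36=100100 pc2: +4 =228
r37=100101 pc3: +8 =236
r38=100110 pc3: +8 =244
r39=100111 pc4: +16 =260
r40=101000 pc2: +4 =264
r41=101001 pc3: +8 =272
r42=101010 pc3: +8 =280
r43=101011 pc4: +16 =296
r44=101100 pc3: +8 =304
r45=101101 pc4: +16 =320
r46=101110 pc4: +16 =336
r47=101111 pc5: +32 =368
r48=110000 pc2: +4 =372
r49=110001 pc3: +8 =380
r50=110010 pc3: +8 =388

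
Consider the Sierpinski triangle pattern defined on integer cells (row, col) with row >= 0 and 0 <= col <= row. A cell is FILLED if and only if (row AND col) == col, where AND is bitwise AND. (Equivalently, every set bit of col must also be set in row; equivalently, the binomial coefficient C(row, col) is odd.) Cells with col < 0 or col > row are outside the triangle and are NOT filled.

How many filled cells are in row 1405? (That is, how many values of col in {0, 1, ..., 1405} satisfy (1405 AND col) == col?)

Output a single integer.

Answer: 256

Derivation:
1405 in binary = 10101111101
popcount(1405) = number of 1-bits in 10101111101 = 8
A col c satisfies (1405 AND c) == c iff every set bit of c is also set in 1405; each of the 8 set bits of 1405 can independently be on or off in c.
count = 2^8 = 256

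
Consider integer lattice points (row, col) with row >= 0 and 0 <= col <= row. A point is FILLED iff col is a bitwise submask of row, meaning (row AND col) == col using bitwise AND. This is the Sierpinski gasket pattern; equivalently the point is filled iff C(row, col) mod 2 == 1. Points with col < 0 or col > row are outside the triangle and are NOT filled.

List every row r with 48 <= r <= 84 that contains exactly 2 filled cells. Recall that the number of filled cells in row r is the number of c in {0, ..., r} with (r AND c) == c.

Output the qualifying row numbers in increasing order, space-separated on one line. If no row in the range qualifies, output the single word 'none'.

Answer: 64

Derivation:
Row r has 2^popcount(r) filled cells, so we need popcount(r) = log2(2) = 1.
Scan r = 48..84 and keep those with exactly 1 one-bits:
r=48=110000 popcount=2 -> skip
r=49=110001 popcount=3 -> skip
r=50=110010 popcount=3 -> skip
r=51=110011 popcount=4 -> skip
r=52=110100 popcount=3 -> skip
r=53=110101 popcount=4 -> skip
r=54=110110 popcount=4 -> skip
r=55=110111 popcount=5 -> skip
r=56=111000 popcount=3 -> skip
r=57=111001 popcount=4 -> skip
r=58=111010 popcount=4 -> skip
r=59=111011 popcount=5 -> skip
r=60=111100 popcount=4 -> skip
r=61=111101 popcount=5 -> skip
r=62=111110 popcount=5 -> skip
r=63=111111 popcount=6 -> skip
r=64=1000000 popcount=1 -> KEEP
r=65=1000001 popcount=2 -> skip
r=66=1000010 popcount=2 -> skip
r=67=1000011 popcount=3 -> skip
r=68=1000100 popcount=2 -> skip
r=69=1000101 popcount=3 -> skip
r=70=1000110 popcount=3 -> skip
r=71=1000111 popcount=4 -> skip
r=72=1001000 popcount=2 -> skip
r=73=1001001 popcount=3 -> skip
r=74=1001010 popcount=3 -> skip
r=75=1001011 popcount=4 -> skip
r=76=1001100 popcount=3 -> skip
r=77=1001101 popcount=4 -> skip
r=78=1001110 popcount=4 -> skip
r=79=1001111 popcount=5 -> skip
r=80=1010000 popcount=2 -> skip
r=81=1010001 popcount=3 -> skip
r=82=1010010 popcount=3 -> skip
r=83=1010011 popcount=4 -> skip
r=84=1010100 popcount=3 -> skip
Kept rows: 64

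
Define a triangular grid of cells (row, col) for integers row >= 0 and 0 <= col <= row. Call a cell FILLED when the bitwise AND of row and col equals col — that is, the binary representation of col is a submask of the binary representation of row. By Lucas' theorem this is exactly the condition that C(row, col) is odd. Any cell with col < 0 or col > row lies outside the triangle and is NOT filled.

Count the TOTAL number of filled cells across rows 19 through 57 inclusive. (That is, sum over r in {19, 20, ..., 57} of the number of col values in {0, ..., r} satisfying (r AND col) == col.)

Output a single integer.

Answer: 446

Derivation:
r19=10011 pc3: +8 =8
r20=10100 pc2: +4 =12
r21=10101 pc3: +8 =20
r22=10110 pc3: +8 =28
r23=10111 pc4: +16 =44
r24=11000 pc2: +4 =48
r25=11001 pc3: +8 =56
r26=11010 pc3: +8 =64
r27=11011 pc4: +16 =80
r28=11100 pc3: +8 =88
r29=11101 pc4: +16 =104
r30=11110 pc4: +16 =120
r31=11111 pc5: +32 =152
r32=100000 pc1: +2 =154
r33=100001 pc2: +4 =158
r34=100010 pc2: +4 =162
r35=100011 pc3: +8 =170
r36=100100 pc2: +4 =174
r37=100101 pc3: +8 =182
r38=100110 pc3: +8 =190
r39=100111 pc4: +16 =206
r40=101000 pc2: +4 =210
r41=101001 pc3: +8 =218
r42=101010 pc3: +8 =226
r43=101011 pc4: +16 =242
r44=101100 pc3: +8 =250
r45=101101 pc4: +16 =266
r46=101110 pc4: +16 =282
r47=101111 pc5: +32 =314
r48=110000 pc2: +4 =318
r49=110001 pc3: +8 =326
r50=110010 pc3: +8 =334
r51=110011 pc4: +16 =350
r52=110100 pc3: +8 =358
r53=110101 pc4: +16 =374
r54=110110 pc4: +16 =390
r55=110111 pc5: +32 =422
r56=111000 pc3: +8 =430
r57=111001 pc4: +16 =446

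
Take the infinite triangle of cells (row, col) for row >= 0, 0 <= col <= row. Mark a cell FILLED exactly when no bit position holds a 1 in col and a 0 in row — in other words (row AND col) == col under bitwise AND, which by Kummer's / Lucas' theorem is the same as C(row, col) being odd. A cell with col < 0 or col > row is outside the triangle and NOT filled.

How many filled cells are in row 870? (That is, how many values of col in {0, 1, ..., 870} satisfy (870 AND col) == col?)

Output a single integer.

870 in binary = 1101100110
popcount(870) = number of 1-bits in 1101100110 = 6
A col c satisfies (870 AND c) == c iff every set bit of c is also set in 870; each of the 6 set bits of 870 can independently be on or off in c.
count = 2^6 = 64

Answer: 64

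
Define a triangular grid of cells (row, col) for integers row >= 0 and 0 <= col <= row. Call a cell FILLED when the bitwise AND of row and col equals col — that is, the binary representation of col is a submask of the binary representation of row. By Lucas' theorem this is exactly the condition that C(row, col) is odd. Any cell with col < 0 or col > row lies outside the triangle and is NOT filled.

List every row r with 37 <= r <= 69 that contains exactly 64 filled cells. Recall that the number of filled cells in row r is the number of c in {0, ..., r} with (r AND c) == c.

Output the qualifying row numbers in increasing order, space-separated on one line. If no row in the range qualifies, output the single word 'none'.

Answer: 63

Derivation:
Row r has 2^popcount(r) filled cells, so we need popcount(r) = log2(64) = 6.
Scan r = 37..69 and keep those with exactly 6 one-bits:
r=37=100101 popcount=3 -> skip
r=38=100110 popcount=3 -> skip
r=39=100111 popcount=4 -> skip
r=40=101000 popcount=2 -> skip
r=41=101001 popcount=3 -> skip
r=42=101010 popcount=3 -> skip
r=43=101011 popcount=4 -> skip
r=44=101100 popcount=3 -> skip
r=45=101101 popcount=4 -> skip
r=46=101110 popcount=4 -> skip
r=47=101111 popcount=5 -> skip
r=48=110000 popcount=2 -> skip
r=49=110001 popcount=3 -> skip
r=50=110010 popcount=3 -> skip
r=51=110011 popcount=4 -> skip
r=52=110100 popcount=3 -> skip
r=53=110101 popcount=4 -> skip
r=54=110110 popcount=4 -> skip
r=55=110111 popcount=5 -> skip
r=56=111000 popcount=3 -> skip
r=57=111001 popcount=4 -> skip
r=58=111010 popcount=4 -> skip
r=59=111011 popcount=5 -> skip
r=60=111100 popcount=4 -> skip
r=61=111101 popcount=5 -> skip
r=62=111110 popcount=5 -> skip
r=63=111111 popcount=6 -> KEEP
r=64=1000000 popcount=1 -> skip
r=65=1000001 popcount=2 -> skip
r=66=1000010 popcount=2 -> skip
r=67=1000011 popcount=3 -> skip
r=68=1000100 popcount=2 -> skip
r=69=1000101 popcount=3 -> skip
Kept rows: 63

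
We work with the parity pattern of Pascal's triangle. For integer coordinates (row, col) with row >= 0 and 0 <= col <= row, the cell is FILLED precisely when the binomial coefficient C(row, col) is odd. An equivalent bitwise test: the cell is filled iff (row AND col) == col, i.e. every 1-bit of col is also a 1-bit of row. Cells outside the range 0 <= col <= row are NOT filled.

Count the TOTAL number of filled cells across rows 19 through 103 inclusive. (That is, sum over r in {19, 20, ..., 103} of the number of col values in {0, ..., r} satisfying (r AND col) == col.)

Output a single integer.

r19=10011 pc3: +8 =8
r20=10100 pc2: +4 =12
r21=10101 pc3: +8 =20
r22=10110 pc3: +8 =28
r23=10111 pc4: +16 =44
r24=11000 pc2: +4 =48
r25=11001 pc3: +8 =56
r26=11010 pc3: +8 =64
r27=11011 pc4: +16 =80
r28=11100 pc3: +8 =88
r29=11101 pc4: +16 =104
r30=11110 pc4: +16 =120
r31=11111 pc5: +32 =152
r32=100000 pc1: +2 =154
r33=100001 pc2: +4 =158
r34=100010 pc2: +4 =162
r35=100011 pc3: +8 =170
r36=100100 pc2: +4 =174
r37=100101 pc3: +8 =182
r38=100110 pc3: +8 =190
r39=100111 pc4: +16 =206
r40=101000 pc2: +4 =210
r41=101001 pc3: +8 =218
r42=101010 pc3: +8 =226
r43=101011 pc4: +16 =242
r44=101100 pc3: +8 =250
r45=101101 pc4: +16 =266
r46=101110 pc4: +16 =282
r47=101111 pc5: +32 =314
r48=110000 pc2: +4 =318
r49=110001 pc3: +8 =326
r50=110010 pc3: +8 =334
r51=110011 pc4: +16 =350
r52=110100 pc3: +8 =358
r53=110101 pc4: +16 =374
r54=110110 pc4: +16 =390
r55=110111 pc5: +32 =422
r56=111000 pc3: +8 =430
r57=111001 pc4: +16 =446
r58=111010 pc4: +16 =462
r59=111011 pc5: +32 =494
r60=111100 pc4: +16 =510
r61=111101 pc5: +32 =542
r62=111110 pc5: +32 =574
r63=111111 pc6: +64 =638
r64=1000000 pc1: +2 =640
r65=1000001 pc2: +4 =644
r66=1000010 pc2: +4 =648
r67=1000011 pc3: +8 =656
r68=1000100 pc2: +4 =660
r69=1000101 pc3: +8 =668
r70=1000110 pc3: +8 =676
r71=1000111 pc4: +16 =692
r72=1001000 pc2: +4 =696
r73=1001001 pc3: +8 =704
r74=1001010 pc3: +8 =712
r75=1001011 pc4: +16 =728
r76=1001100 pc3: +8 =736
r77=1001101 pc4: +16 =752
r78=1001110 pc4: +16 =768
r79=1001111 pc5: +32 =800
r80=1010000 pc2: +4 =804
r81=1010001 pc3: +8 =812
r82=1010010 pc3: +8 =820
r83=1010011 pc4: +16 =836
r84=1010100 pc3: +8 =844
r85=1010101 pc4: +16 =860
r86=1010110 pc4: +16 =876
r87=1010111 pc5: +32 =908
r88=1011000 pc3: +8 =916
r89=1011001 pc4: +16 =932
r90=1011010 pc4: +16 =948
r91=1011011 pc5: +32 =980
r92=1011100 pc4: +16 =996
r93=1011101 pc5: +32 =1028
r94=1011110 pc5: +32 =1060
r95=1011111 pc6: +64 =1124
r96=1100000 pc2: +4 =1128
r97=1100001 pc3: +8 =1136
r98=1100010 pc3: +8 =1144
r99=1100011 pc4: +16 =1160
r100=1100100 pc3: +8 =1168
r101=1100101 pc4: +16 =1184
r102=1100110 pc4: +16 =1200
r103=1100111 pc5: +32 =1232

Answer: 1232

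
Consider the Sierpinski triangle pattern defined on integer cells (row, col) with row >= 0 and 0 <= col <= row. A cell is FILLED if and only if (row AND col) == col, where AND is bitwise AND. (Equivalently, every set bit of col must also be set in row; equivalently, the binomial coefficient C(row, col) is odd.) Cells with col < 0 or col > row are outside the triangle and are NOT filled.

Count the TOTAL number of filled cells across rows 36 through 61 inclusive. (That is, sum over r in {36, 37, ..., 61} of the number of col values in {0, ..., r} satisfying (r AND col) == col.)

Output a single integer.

Answer: 372

Derivation:
r36=100100 pc2: +4 =4
r37=100101 pc3: +8 =12
r38=100110 pc3: +8 =20
r39=100111 pc4: +16 =36
r40=101000 pc2: +4 =40
r41=101001 pc3: +8 =48
r42=101010 pc3: +8 =56
r43=101011 pc4: +16 =72
r44=101100 pc3: +8 =80
r45=101101 pc4: +16 =96
r46=101110 pc4: +16 =112
r47=101111 pc5: +32 =144
r48=110000 pc2: +4 =148
r49=110001 pc3: +8 =156
r50=110010 pc3: +8 =164
r51=110011 pc4: +16 =180
r52=110100 pc3: +8 =188
r53=110101 pc4: +16 =204
r54=110110 pc4: +16 =220
r55=110111 pc5: +32 =252
r56=111000 pc3: +8 =260
r57=111001 pc4: +16 =276
r58=111010 pc4: +16 =292
r59=111011 pc5: +32 =324
r60=111100 pc4: +16 =340
r61=111101 pc5: +32 =372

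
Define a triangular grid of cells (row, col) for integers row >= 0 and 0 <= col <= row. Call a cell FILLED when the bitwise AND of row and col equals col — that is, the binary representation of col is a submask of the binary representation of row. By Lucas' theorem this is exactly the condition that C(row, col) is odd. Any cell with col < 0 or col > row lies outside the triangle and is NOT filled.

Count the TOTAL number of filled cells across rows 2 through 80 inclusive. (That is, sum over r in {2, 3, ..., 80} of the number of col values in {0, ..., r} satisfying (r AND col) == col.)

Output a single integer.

r2=10 pc1: +2 =2
r3=11 pc2: +4 =6
r4=100 pc1: +2 =8
r5=101 pc2: +4 =12
r6=110 pc2: +4 =16
r7=111 pc3: +8 =24
r8=1000 pc1: +2 =26
r9=1001 pc2: +4 =30
r10=1010 pc2: +4 =34
r11=1011 pc3: +8 =42
r12=1100 pc2: +4 =46
r13=1101 pc3: +8 =54
r14=1110 pc3: +8 =62
r15=1111 pc4: +16 =78
r16=10000 pc1: +2 =80
r17=10001 pc2: +4 =84
r18=10010 pc2: +4 =88
r19=10011 pc3: +8 =96
r20=10100 pc2: +4 =100
r21=10101 pc3: +8 =108
r22=10110 pc3: +8 =116
r23=10111 pc4: +16 =132
r24=11000 pc2: +4 =136
r25=11001 pc3: +8 =144
r26=11010 pc3: +8 =152
r27=11011 pc4: +16 =168
r28=11100 pc3: +8 =176
r29=11101 pc4: +16 =192
r30=11110 pc4: +16 =208
r31=11111 pc5: +32 =240
r32=100000 pc1: +2 =242
r33=100001 pc2: +4 =246
r34=100010 pc2: +4 =250
r35=100011 pc3: +8 =258
r36=100100 pc2: +4 =262
r37=100101 pc3: +8 =270
r38=100110 pc3: +8 =278
r39=100111 pc4: +16 =294
r40=101000 pc2: +4 =298
r41=101001 pc3: +8 =306
r42=101010 pc3: +8 =314
r43=101011 pc4: +16 =330
r44=101100 pc3: +8 =338
r45=101101 pc4: +16 =354
r46=101110 pc4: +16 =370
r47=101111 pc5: +32 =402
r48=110000 pc2: +4 =406
r49=110001 pc3: +8 =414
r50=110010 pc3: +8 =422
r51=110011 pc4: +16 =438
r52=110100 pc3: +8 =446
r53=110101 pc4: +16 =462
r54=110110 pc4: +16 =478
r55=110111 pc5: +32 =510
r56=111000 pc3: +8 =518
r57=111001 pc4: +16 =534
r58=111010 pc4: +16 =550
r59=111011 pc5: +32 =582
r60=111100 pc4: +16 =598
r61=111101 pc5: +32 =630
r62=111110 pc5: +32 =662
r63=111111 pc6: +64 =726
r64=1000000 pc1: +2 =728
r65=1000001 pc2: +4 =732
r66=1000010 pc2: +4 =736
r67=1000011 pc3: +8 =744
r68=1000100 pc2: +4 =748
r69=1000101 pc3: +8 =756
r70=1000110 pc3: +8 =764
r71=1000111 pc4: +16 =780
r72=1001000 pc2: +4 =784
r73=1001001 pc3: +8 =792
r74=1001010 pc3: +8 =800
r75=1001011 pc4: +16 =816
r76=1001100 pc3: +8 =824
r77=1001101 pc4: +16 =840
r78=1001110 pc4: +16 =856
r79=1001111 pc5: +32 =888
r80=1010000 pc2: +4 =892

Answer: 892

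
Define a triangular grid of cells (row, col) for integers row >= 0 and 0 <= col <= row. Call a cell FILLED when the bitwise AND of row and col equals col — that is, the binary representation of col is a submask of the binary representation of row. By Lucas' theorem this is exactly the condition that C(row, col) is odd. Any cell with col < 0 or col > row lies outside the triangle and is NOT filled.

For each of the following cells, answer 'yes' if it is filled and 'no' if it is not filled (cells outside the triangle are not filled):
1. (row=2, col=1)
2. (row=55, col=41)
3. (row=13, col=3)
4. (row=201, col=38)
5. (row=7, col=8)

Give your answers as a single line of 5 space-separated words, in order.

(2,1): row=0b10, col=0b1, row AND col = 0b0 = 0; 0 != 1 -> empty
(55,41): row=0b110111, col=0b101001, row AND col = 0b100001 = 33; 33 != 41 -> empty
(13,3): row=0b1101, col=0b11, row AND col = 0b1 = 1; 1 != 3 -> empty
(201,38): row=0b11001001, col=0b100110, row AND col = 0b0 = 0; 0 != 38 -> empty
(7,8): col outside [0, 7] -> not filled

Answer: no no no no no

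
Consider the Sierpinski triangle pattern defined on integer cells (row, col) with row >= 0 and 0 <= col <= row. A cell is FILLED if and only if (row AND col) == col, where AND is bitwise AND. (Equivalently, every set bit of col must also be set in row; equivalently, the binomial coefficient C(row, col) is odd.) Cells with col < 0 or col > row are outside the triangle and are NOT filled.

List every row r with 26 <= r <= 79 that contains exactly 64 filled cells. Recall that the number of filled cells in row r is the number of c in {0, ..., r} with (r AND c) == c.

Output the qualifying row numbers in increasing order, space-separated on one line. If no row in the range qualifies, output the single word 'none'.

Answer: 63

Derivation:
Row r has 2^popcount(r) filled cells, so we need popcount(r) = log2(64) = 6.
Scan r = 26..79 and keep those with exactly 6 one-bits:
r=26=11010 popcount=3 -> skip
r=27=11011 popcount=4 -> skip
r=28=11100 popcount=3 -> skip
r=29=11101 popcount=4 -> skip
r=30=11110 popcount=4 -> skip
r=31=11111 popcount=5 -> skip
r=32=100000 popcount=1 -> skip
r=33=100001 popcount=2 -> skip
r=34=100010 popcount=2 -> skip
r=35=100011 popcount=3 -> skip
r=36=100100 popcount=2 -> skip
r=37=100101 popcount=3 -> skip
r=38=100110 popcount=3 -> skip
r=39=100111 popcount=4 -> skip
r=40=101000 popcount=2 -> skip
r=41=101001 popcount=3 -> skip
r=42=101010 popcount=3 -> skip
r=43=101011 popcount=4 -> skip
r=44=101100 popcount=3 -> skip
r=45=101101 popcount=4 -> skip
r=46=101110 popcount=4 -> skip
r=47=101111 popcount=5 -> skip
r=48=110000 popcount=2 -> skip
r=49=110001 popcount=3 -> skip
r=50=110010 popcount=3 -> skip
r=51=110011 popcount=4 -> skip
r=52=110100 popcount=3 -> skip
r=53=110101 popcount=4 -> skip
r=54=110110 popcount=4 -> skip
r=55=110111 popcount=5 -> skip
r=56=111000 popcount=3 -> skip
r=57=111001 popcount=4 -> skip
r=58=111010 popcount=4 -> skip
r=59=111011 popcount=5 -> skip
r=60=111100 popcount=4 -> skip
r=61=111101 popcount=5 -> skip
r=62=111110 popcount=5 -> skip
r=63=111111 popcount=6 -> KEEP
r=64=1000000 popcount=1 -> skip
r=65=1000001 popcount=2 -> skip
r=66=1000010 popcount=2 -> skip
r=67=1000011 popcount=3 -> skip
r=68=1000100 popcount=2 -> skip
r=69=1000101 popcount=3 -> skip
r=70=1000110 popcount=3 -> skip
r=71=1000111 popcount=4 -> skip
r=72=1001000 popcount=2 -> skip
r=73=1001001 popcount=3 -> skip
r=74=1001010 popcount=3 -> skip
r=75=1001011 popcount=4 -> skip
r=76=1001100 popcount=3 -> skip
r=77=1001101 popcount=4 -> skip
r=78=1001110 popcount=4 -> skip
r=79=1001111 popcount=5 -> skip
Kept rows: 63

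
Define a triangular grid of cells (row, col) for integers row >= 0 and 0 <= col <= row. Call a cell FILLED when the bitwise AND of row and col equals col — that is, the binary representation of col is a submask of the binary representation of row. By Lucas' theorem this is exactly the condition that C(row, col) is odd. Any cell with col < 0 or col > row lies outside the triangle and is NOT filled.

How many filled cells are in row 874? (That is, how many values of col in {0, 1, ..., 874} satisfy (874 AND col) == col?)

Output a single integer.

874 in binary = 1101101010
popcount(874) = number of 1-bits in 1101101010 = 6
A col c satisfies (874 AND c) == c iff every set bit of c is also set in 874; each of the 6 set bits of 874 can independently be on or off in c.
count = 2^6 = 64

Answer: 64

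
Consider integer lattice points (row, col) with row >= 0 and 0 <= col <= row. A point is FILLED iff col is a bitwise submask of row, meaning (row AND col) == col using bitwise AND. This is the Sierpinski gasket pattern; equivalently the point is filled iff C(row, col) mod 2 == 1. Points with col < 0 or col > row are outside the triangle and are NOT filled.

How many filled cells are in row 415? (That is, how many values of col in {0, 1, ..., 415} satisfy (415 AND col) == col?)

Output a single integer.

415 in binary = 110011111
popcount(415) = number of 1-bits in 110011111 = 7
A col c satisfies (415 AND c) == c iff every set bit of c is also set in 415; each of the 7 set bits of 415 can independently be on or off in c.
count = 2^7 = 128

Answer: 128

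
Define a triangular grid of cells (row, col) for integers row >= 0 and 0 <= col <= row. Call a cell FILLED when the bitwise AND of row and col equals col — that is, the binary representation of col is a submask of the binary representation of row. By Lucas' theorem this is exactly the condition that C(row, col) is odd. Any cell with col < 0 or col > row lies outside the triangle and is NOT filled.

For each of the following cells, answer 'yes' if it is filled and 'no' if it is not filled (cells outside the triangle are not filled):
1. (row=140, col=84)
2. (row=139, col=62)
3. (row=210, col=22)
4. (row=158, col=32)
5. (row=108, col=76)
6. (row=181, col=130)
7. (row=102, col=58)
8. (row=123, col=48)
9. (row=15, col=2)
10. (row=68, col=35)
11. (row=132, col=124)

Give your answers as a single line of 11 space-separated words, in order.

(140,84): row=0b10001100, col=0b1010100, row AND col = 0b100 = 4; 4 != 84 -> empty
(139,62): row=0b10001011, col=0b111110, row AND col = 0b1010 = 10; 10 != 62 -> empty
(210,22): row=0b11010010, col=0b10110, row AND col = 0b10010 = 18; 18 != 22 -> empty
(158,32): row=0b10011110, col=0b100000, row AND col = 0b0 = 0; 0 != 32 -> empty
(108,76): row=0b1101100, col=0b1001100, row AND col = 0b1001100 = 76; 76 == 76 -> filled
(181,130): row=0b10110101, col=0b10000010, row AND col = 0b10000000 = 128; 128 != 130 -> empty
(102,58): row=0b1100110, col=0b111010, row AND col = 0b100010 = 34; 34 != 58 -> empty
(123,48): row=0b1111011, col=0b110000, row AND col = 0b110000 = 48; 48 == 48 -> filled
(15,2): row=0b1111, col=0b10, row AND col = 0b10 = 2; 2 == 2 -> filled
(68,35): row=0b1000100, col=0b100011, row AND col = 0b0 = 0; 0 != 35 -> empty
(132,124): row=0b10000100, col=0b1111100, row AND col = 0b100 = 4; 4 != 124 -> empty

Answer: no no no no yes no no yes yes no no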